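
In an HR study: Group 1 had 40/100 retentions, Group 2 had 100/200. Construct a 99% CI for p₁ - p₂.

p̂₁ = 0.4, p̂₂ = 0.5. Difference = -0.1. CI = (-0.256, 0.056)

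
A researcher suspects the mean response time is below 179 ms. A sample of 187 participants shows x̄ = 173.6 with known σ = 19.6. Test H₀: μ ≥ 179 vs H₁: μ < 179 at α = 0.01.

z = -3.768. Critical value: -2.33. Reject H₀.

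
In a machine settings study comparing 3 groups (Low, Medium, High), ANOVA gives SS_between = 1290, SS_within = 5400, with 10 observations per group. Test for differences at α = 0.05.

df_between = 2, df_within = 27. F = MS_between/MS_within = 645.0/200.0 = 3.225. F_crit ≈ 3.354. Fail to reject H₀.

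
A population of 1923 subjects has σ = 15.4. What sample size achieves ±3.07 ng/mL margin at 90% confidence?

Without FPC: n₀ = (1.645×15.4/3.07)² = 68.092. With FPC: n = n₀N/(n₀+N-1) = 65.8 → n = 66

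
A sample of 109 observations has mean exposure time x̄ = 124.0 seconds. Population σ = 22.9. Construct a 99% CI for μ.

CI = x̄ ± z*(σ/√n) = 124.0 ± 2.576(22.9/√109) = 124.0 ± 5.65 = (118.35, 129.65)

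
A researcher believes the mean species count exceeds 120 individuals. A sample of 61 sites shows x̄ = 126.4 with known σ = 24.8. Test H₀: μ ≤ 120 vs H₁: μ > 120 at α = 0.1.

z = 2.016. Critical value: 1.28. Reject H₀.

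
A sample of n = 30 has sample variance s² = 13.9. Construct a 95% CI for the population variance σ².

df = 29. χ²_{0.025} = 45.722, χ²_{0.975} = 16.047. CI for σ² = ((n-1)s²/χ²_{α/2}, (n-1)s²/χ²_{1-α/2}) = (29·13.9/45.722, 29·13.9/16.047) = (8.82, 25.12)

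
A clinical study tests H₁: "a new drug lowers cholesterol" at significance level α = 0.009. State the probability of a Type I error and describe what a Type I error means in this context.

P(Type I error) = α = 0.009. A Type I error is rejecting H₀ when H₀ is actually true (false positive) — here, concluding that a new drug lowers cholesterol when in fact this is not the case. Consequence: approving an ineffective drug — patients take a useless medication and may skip effective alternatives.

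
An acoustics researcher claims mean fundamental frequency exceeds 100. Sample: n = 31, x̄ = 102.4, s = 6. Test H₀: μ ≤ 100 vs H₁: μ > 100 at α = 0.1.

t = (102.4 - 100)/(6/√31) = 2.227, df = 30. Critical t = 1.31. Reject H₀.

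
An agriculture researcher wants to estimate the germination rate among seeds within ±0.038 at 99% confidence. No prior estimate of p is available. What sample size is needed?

Conservative approach: use p = 0.5 (maximizes p(1-p) = 0.25). n = z²(0.25)/E² = 2.576²×0.25/0.038² = 1148.9 → n = 1149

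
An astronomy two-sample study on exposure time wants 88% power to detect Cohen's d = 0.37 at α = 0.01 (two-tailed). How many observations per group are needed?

z_{α/2} = 2.576, z_β = Φ⁻¹(0.88) = 1.175. For small effect (d = 0.37): n per group = 2(z_{α/2} + z_β)²/d² = 2(2.576 + 1.175)²/0.37² = 205.6 → 206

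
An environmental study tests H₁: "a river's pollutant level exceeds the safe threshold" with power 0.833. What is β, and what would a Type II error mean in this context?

β = 1 - power = 1 - 0.833 = 0.167. A Type II error is failing to reject H₀ when H₀ is false (false negative) — here, failing to conclude that a river's pollutant level exceeds the safe threshold when in fact it is true. Consequence: allowing unsafe pollution to continue.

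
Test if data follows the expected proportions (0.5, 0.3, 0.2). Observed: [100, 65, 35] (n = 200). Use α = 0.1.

Expected: [100.0, 60.0, 40.0]. χ² = 1.042. df = 2, critical = 4.605. Fail to reject H₀.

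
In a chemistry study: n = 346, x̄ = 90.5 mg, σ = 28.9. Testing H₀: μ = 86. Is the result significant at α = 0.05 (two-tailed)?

z = (90.5 - 86)/(28.9/√346) = 2.896. Since |z| > 1.96, significant at α = 0.05.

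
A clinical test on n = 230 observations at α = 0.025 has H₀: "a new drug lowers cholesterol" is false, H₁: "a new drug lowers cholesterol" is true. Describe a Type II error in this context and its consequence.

Type II error: failing to reject H₀ when it is false — concluding that a new drug lowers cholesterol is not supported when in fact it is. Consequence: shelving an effective drug — patients miss out on a treatment that would have helped.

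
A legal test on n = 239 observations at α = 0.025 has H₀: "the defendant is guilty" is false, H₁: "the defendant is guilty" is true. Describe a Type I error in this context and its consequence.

Type I error: rejecting H₀ when it is true — concluding that the defendant is guilty when in fact it is not. Consequence: convicting an innocent person.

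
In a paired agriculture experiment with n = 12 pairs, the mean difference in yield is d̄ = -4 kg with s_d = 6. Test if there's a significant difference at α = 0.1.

t = d̄/(s_d/√n) = -4/(6/√12) = -2.309. df = 11, critical t = ±1.796. Reject H₀.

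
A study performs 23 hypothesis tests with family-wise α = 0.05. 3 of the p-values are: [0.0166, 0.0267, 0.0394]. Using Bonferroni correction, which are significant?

Bonferroni α = 0.05/23 = 0.00217. None of the given p-values are significant.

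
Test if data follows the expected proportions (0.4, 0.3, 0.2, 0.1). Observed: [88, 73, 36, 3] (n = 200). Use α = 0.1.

Expected: [80.0, 60.0, 40.0, 20.0]. χ² = 18.467. df = 3, critical = 6.251. Reject H₀.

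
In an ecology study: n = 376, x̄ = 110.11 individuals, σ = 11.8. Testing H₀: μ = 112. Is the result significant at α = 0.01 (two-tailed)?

z = (110.11 - 112)/(11.8/√376) = -3.106. Since |z| > 2.576, significant at α = 0.01.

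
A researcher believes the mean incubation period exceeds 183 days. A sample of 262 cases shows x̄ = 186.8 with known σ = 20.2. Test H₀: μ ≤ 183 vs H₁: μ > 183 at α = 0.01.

z = 3.045. Critical value: 2.33. Reject H₀.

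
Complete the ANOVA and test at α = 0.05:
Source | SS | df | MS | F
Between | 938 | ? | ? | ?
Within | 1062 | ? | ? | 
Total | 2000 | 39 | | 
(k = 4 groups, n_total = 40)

df_between = 3, df_within = 36. MS_between = 312.67, MS_within = 29.5. F = 10.599, F_crit ≈ 2.866. Reject H₀.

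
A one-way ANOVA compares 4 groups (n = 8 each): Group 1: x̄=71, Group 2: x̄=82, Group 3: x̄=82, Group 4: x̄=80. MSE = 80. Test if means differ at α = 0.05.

Grand mean = 78.75. SS_between = 662.0, MS_between = 220.67. F = 2.758, F_crit ≈ 2.947. Fail to reject H₀.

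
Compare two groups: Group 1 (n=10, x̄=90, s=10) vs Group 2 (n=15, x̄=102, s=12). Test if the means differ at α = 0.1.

Pooled sp = 11.26. t = -2.611, df = 23. Critical t = ±1.714. Reject H₀.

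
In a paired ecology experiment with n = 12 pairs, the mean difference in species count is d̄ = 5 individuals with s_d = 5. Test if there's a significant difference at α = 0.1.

t = d̄/(s_d/√n) = 5/(5/√12) = 3.464. df = 11, critical t = ±1.796. Reject H₀.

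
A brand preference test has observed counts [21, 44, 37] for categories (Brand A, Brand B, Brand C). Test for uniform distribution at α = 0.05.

Expected = 34 each. χ² = Σ(O-E)²/E = 8.176. df = 2, critical value = 5.991. Reject H₀.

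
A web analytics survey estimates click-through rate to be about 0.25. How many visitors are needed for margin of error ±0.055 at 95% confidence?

n = z²p(1-p)/E² = 1.96²×0.25×0.75/0.055² = 238.1 → n = 239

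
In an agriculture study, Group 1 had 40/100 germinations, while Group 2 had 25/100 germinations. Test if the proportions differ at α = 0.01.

p̂₁ = 0.4, p̂₂ = 0.25, pooled p̂ = 0.325. z = 2.265. Critical: ±2.576. Fail to reject H₀.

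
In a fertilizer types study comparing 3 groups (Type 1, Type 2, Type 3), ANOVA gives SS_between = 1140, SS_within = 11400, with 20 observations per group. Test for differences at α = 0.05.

df_between = 2, df_within = 57. F = MS_between/MS_within = 570.0/200.0 = 2.85. F_crit ≈ 3.159. Fail to reject H₀.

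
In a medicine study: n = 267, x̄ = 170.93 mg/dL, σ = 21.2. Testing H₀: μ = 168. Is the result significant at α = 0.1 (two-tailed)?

z = (170.93 - 168)/(21.2/√267) = 2.258. Since |z| > 1.645, significant at α = 0.1.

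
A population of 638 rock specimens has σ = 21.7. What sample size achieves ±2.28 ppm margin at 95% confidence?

Without FPC: n₀ = (1.96×21.7/2.28)² = 347.986. With FPC: n = n₀N/(n₀+N-1) = 225.4 → n = 226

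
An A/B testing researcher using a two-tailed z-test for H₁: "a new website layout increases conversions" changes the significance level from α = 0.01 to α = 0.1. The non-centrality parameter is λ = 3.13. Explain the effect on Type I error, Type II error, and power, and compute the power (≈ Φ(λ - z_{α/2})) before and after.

Increasing α from 0.01 to 0.1:
• Type I error rate increases (α is the Type I rate by definition).
• Critical value moves from z_{α/2} = 2.576 to 1.645, so power = Φ(λ - z_{α/2}) goes from Φ(3.13 - 2.576) = 0.71 to Φ(3.13 - 1.645) = 0.931.
• Type II error rate β = 1 - power therefore decreases (0.29 → 0.069).
Appropriate when false negatives are costly — here, discarding a layout that would have improved conversions — lost revenue.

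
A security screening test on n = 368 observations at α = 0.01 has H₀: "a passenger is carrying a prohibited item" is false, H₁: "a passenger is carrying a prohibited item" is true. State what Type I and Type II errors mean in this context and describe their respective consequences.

Type I (false positive): concluding that a passenger is carrying a prohibited item when it is not — detaining an innocent passenger — delay and inconvenience. Type II (false negative): failing to conclude that a passenger is carrying a prohibited item when it is — letting a prohibited item through — security breach. Which is costlier depends on domain priorities and is a judgement call rather than a statistical fact.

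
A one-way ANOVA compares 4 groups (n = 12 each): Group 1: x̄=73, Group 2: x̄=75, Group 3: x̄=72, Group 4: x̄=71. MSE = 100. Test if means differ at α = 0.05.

Grand mean = 72.75. SS_between = 105.0, MS_between = 35.0. F = 0.35, F_crit ≈ 2.816. Fail to reject H₀.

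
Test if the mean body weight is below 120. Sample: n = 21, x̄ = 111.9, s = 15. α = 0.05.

t = (111.9 - 120)/(15/√21) = -2.475, df = 20. Critical t = -1.725. Reject H₀.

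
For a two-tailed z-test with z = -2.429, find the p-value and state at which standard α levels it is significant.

p = 2·P(Z > |-2.429|) = 2·(1 - Φ(2.429)) ≈ 0.0151. Significant at α = 0.1; Significant at α = 0.05.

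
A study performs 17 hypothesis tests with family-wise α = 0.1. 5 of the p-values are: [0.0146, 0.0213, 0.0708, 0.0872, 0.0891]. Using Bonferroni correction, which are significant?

Bonferroni α = 0.1/17 = 0.00588. None of the given p-values are significant.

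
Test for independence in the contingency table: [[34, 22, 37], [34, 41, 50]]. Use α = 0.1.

χ² = 3.041. df = 2, critical = 4.605. Fail to reject H₀. No evidence of dependence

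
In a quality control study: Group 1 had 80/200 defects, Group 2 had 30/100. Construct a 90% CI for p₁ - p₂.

p̂₁ = 0.4, p̂₂ = 0.3. Difference = 0.1. CI = (0.006, 0.194)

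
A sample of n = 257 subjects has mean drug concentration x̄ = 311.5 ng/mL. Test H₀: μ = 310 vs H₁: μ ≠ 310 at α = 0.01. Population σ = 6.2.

z = (x̄ - μ₀)/(σ/√n) = (311.5 - 310)/(6.2/√257) = 3.879. Critical value: ±2.576. Since |3.879| > 2.576, Reject H₀.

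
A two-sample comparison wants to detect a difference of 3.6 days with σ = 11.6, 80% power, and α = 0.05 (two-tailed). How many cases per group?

n per group = 2(z_α/2 + z_β)²σ²/d² = 2×(1.96 + 0.84)²×11.6²/3.6² = 162.8 → n = 163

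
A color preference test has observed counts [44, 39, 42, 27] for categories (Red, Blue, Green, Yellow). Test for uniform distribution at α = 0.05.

Expected = 38 each. χ² = Σ(O-E)²/E = 4.579. df = 3, critical value = 7.815. Fail to reject H₀.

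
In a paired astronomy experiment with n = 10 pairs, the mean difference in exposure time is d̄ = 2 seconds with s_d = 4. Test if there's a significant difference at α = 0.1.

t = d̄/(s_d/√n) = 2/(4/√10) = 1.581. df = 9, critical t = ±1.833. Fail to reject H₀.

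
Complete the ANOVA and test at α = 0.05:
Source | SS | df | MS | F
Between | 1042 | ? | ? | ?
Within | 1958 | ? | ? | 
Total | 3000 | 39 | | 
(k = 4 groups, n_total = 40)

df_between = 3, df_within = 36. MS_between = 347.33, MS_within = 54.39. F = 6.386, F_crit ≈ 2.866. Reject H₀.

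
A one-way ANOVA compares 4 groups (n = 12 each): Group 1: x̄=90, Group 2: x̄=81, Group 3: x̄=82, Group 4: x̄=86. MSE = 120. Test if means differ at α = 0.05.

Grand mean = 84.75. SS_between = 609.0, MS_between = 203.0. F = 1.692, F_crit ≈ 2.816. Fail to reject H₀.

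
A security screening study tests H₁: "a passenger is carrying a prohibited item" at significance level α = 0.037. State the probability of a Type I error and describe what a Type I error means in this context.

P(Type I error) = α = 0.037. A Type I error is rejecting H₀ when H₀ is actually true (false positive) — here, concluding that a passenger is carrying a prohibited item when in fact this is not the case. Consequence: detaining an innocent passenger — delay and inconvenience.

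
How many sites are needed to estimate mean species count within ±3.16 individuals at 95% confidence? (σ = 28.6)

n = (z*σ/E)² = (1.96×28.6/3.16)² = 314.7 → n = 315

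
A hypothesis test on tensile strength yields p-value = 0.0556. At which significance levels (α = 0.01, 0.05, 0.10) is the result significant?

p = 0.0556. Significant at: α = 0.1.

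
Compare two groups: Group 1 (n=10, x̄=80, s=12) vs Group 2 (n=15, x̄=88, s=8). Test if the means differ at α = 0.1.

Pooled sp = 9.76. t = -2.007, df = 23. Critical t = ±1.714. Reject H₀.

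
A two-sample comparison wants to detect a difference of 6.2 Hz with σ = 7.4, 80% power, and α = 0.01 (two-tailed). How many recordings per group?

n per group = 2(z_α/2 + z_β)²σ²/d² = 2×(2.576 + 0.84)²×7.4²/6.2² = 33.2 → n = 34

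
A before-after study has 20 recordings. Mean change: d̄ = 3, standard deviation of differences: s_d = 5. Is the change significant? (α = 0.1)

t = d̄/(s_d/√n) = 3/(5/√20) = 2.683. df = 19, critical t = ±1.729. Reject H₀.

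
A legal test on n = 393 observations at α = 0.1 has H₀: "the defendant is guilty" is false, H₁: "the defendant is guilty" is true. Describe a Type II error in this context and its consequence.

Type II error: failing to reject H₀ when it is false — concluding that the defendant is guilty is not supported when in fact it is. Consequence: acquitting a guilty person.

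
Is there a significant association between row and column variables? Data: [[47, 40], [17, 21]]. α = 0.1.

χ² = 0.913. df = 1, critical = 2.706. Fail to reject H₀. No evidence of dependence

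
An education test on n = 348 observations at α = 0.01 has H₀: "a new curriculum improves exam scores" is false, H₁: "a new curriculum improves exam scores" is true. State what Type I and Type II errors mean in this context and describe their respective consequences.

Type I (false positive): concluding that a new curriculum improves exam scores when it is not — adopting a curriculum that gives no real benefit — disruption for nothing. Type II (false negative): failing to conclude that a new curriculum improves exam scores when it is — keeping the old curriculum when the new one would have helped students. Which is costlier depends on domain priorities and is a judgement call rather than a statistical fact.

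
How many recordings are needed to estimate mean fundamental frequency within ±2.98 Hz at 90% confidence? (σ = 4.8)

n = (z*σ/E)² = (1.645×4.8/2.98)² = 7.02 → n = 8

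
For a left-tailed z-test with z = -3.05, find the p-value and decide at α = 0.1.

p = P(Z < -3.05) = Φ(-3.05) ≈ 0.0011. Since p < 0.1, reject H₀ (significant) at α = 0.1.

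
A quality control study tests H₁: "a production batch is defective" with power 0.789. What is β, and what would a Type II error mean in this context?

β = 1 - power = 1 - 0.789 = 0.211. A Type II error is failing to reject H₀ when H₀ is false (false negative) — here, failing to conclude that a production batch is defective when in fact it is true. Consequence: shipping a defective batch — faulty products reach customers.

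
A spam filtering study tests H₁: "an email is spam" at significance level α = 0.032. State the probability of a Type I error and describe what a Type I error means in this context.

P(Type I error) = α = 0.032. A Type I error is rejecting H₀ when H₀ is actually true (false positive) — here, concluding that an email is spam when in fact this is not the case. Consequence: a legitimate email is sent to the spam folder and the user misses it.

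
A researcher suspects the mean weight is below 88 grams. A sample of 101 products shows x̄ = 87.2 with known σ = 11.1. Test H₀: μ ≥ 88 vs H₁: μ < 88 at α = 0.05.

z = -0.724. Critical value: -1.645. Fail to reject H₀.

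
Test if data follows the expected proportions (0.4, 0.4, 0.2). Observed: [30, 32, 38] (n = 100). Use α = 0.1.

Expected: [40.0, 40.0, 20.0]. χ² = 20.3. df = 2, critical = 4.605. Reject H₀.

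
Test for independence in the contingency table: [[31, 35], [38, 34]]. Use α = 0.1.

χ² = 0.465. df = 1, critical = 2.706. Fail to reject H₀. No evidence of dependence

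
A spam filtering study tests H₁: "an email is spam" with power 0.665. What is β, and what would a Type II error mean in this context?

β = 1 - power = 1 - 0.665 = 0.335. A Type II error is failing to reject H₀ when H₀ is false (false negative) — here, failing to conclude that an email is spam when in fact it is true. Consequence: a spam email lands in the inbox.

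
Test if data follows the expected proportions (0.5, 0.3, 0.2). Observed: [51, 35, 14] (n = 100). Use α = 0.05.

Expected: [50.0, 30.0, 20.0]. χ² = 2.653. df = 2, critical = 5.991. Fail to reject H₀.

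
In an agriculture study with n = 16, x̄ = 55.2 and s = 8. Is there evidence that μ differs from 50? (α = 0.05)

t = (x̄ - μ₀)/(s/√n) = (55.2 - 50)/(8/√16) = 2.6. df = 15, critical t = ±2.131. Reject H₀.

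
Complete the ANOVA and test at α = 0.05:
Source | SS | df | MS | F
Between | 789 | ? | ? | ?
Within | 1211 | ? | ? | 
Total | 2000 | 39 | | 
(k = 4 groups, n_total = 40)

df_between = 3, df_within = 36. MS_between = 263.0, MS_within = 33.64. F = 7.818, F_crit ≈ 2.866. Reject H₀.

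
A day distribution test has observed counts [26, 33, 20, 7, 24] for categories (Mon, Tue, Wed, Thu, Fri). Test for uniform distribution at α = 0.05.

Expected = 22 each. χ² = Σ(O-E)²/E = 16.818. df = 4, critical value = 9.488. Reject H₀.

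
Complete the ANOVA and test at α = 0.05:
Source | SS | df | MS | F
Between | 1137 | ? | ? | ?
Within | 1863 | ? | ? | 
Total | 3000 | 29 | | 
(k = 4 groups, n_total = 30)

df_between = 3, df_within = 26. MS_between = 379.0, MS_within = 71.65. F = 5.289, F_crit ≈ 2.975. Reject H₀.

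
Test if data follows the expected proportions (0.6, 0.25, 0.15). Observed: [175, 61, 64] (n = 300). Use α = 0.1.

Expected: [180.0, 75.0, 45.0]. χ² = 10.774. df = 2, critical = 4.605. Reject H₀.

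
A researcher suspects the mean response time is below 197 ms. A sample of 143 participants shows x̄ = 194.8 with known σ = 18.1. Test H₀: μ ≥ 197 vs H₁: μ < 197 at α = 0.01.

z = -1.453. Critical value: -2.33. Fail to reject H₀.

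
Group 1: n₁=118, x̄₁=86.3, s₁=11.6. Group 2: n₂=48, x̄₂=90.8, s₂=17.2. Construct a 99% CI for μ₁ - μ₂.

Difference = -4.5. SE = √(11.6²/118 + 17.2²/48) = 2.703. CI = (-11.46, 2.46)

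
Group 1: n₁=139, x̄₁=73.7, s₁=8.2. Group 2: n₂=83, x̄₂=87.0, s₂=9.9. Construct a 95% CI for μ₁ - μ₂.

Difference = -13.3. SE = √(8.2²/139 + 9.9²/83) = 1.29. CI = (-15.83, -10.77)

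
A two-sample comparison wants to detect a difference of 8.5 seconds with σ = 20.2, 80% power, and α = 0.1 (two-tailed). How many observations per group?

n per group = 2(z_α/2 + z_β)²σ²/d² = 2×(1.645 + 0.84)²×20.2²/8.5² = 69.8 → n = 70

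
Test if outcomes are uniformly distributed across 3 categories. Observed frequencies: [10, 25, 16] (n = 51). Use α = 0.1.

Expected = 17 each. χ² = Σ(O-E)²/E = 6.706. df = 2, critical value = 4.605. Reject H₀.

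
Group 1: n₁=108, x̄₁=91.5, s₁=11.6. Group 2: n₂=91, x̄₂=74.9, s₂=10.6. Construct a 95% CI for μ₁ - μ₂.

Difference = 16.6. SE = √(11.6²/108 + 10.6²/91) = 1.575. CI = (13.51, 19.69)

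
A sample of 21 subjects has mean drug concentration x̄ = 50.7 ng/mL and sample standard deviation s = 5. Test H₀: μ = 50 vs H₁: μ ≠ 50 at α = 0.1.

t = (x̄ - μ₀)/(s/√n) = (50.7 - 50)/(5/√21) = 0.642. df = 20, critical t = ±1.725. Fail to reject H₀.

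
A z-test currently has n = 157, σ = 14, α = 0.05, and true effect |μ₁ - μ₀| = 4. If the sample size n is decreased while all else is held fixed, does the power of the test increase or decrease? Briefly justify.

Power decreases: a smaller n inflates the standard error σ/√n, pulling the sampling distribution under H₁ back toward the critical value.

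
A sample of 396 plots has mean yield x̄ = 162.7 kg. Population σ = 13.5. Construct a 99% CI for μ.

CI = x̄ ± z*(σ/√n) = 162.7 ± 2.576(13.5/√396) = 162.7 ± 1.75 = (160.95, 164.45)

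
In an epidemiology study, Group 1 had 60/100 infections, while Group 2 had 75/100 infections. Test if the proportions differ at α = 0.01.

p̂₁ = 0.6, p̂₂ = 0.75, pooled p̂ = 0.675. z = -2.265. Critical: ±2.576. Fail to reject H₀.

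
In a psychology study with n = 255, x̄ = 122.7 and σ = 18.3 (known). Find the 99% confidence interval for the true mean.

CI = x̄ ± z*(σ/√n) = 122.7 ± 2.576(18.3/√255) = 122.7 ± 2.95 = (119.75, 125.65)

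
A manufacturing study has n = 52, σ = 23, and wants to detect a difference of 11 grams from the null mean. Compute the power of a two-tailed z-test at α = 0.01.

SE = σ/√n = 23/√52 = 3.19. Non-centrality λ = d/SE = 11/3.19 = 3.449. Power ≈ Φ(λ - z_{α/2}) = Φ(3.449 - 2.576) = Φ(0.873) = 0.809.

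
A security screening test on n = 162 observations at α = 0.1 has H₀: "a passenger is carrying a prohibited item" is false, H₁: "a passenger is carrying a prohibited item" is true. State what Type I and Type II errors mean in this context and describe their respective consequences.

Type I (false positive): concluding that a passenger is carrying a prohibited item when it is not — detaining an innocent passenger — delay and inconvenience. Type II (false negative): failing to conclude that a passenger is carrying a prohibited item when it is — letting a prohibited item through — security breach. Which is costlier depends on domain priorities and is a judgement call rather than a statistical fact.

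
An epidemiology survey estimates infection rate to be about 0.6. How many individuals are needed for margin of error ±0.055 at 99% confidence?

n = z²p(1-p)/E² = 2.576²×0.6×0.4/0.055² = 526.5 → n = 527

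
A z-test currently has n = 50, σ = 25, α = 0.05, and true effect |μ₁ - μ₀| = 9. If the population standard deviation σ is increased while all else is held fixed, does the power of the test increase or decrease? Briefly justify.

Power decreases: a larger σ inflates the standard error σ/√n, pulling the sampling distribution under H₁ back toward the critical value.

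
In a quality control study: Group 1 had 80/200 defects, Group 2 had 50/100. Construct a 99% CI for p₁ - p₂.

p̂₁ = 0.4, p̂₂ = 0.5. Difference = -0.1. CI = (-0.257, 0.057)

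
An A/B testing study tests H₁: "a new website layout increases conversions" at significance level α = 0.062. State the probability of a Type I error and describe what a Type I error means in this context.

P(Type I error) = α = 0.062. A Type I error is rejecting H₀ when H₀ is actually true (false positive) — here, concluding that a new website layout increases conversions when in fact this is not the case. Consequence: rolling out a layout that doesn't actually help — wasted engineering effort.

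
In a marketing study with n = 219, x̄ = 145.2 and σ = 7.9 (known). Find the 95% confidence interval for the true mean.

CI = x̄ ± z*(σ/√n) = 145.2 ± 1.96(7.9/√219) = 145.2 ± 1.05 = (144.15, 146.25)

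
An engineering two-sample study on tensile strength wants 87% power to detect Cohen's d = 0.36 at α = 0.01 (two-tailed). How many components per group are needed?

z_{α/2} = 2.576, z_β = Φ⁻¹(0.87) = 1.126. For small effect (d = 0.36): n per group = 2(z_{α/2} + z_β)²/d² = 2(2.576 + 1.126)²/0.36² = 211.5 → 212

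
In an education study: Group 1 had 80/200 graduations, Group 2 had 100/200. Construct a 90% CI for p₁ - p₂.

p̂₁ = 0.4, p̂₂ = 0.5. Difference = -0.1. CI = (-0.181, -0.019)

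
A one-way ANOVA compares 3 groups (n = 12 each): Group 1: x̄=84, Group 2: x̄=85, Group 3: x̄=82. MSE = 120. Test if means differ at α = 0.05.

Grand mean = 83.67. SS_between = 56.0, MS_between = 28.0. F = 0.233, F_crit ≈ 3.285. Fail to reject H₀.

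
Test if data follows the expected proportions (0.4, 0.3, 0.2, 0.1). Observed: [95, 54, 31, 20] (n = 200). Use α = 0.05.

Expected: [80.0, 60.0, 40.0, 20.0]. χ² = 5.438. df = 3, critical = 7.815. Fail to reject H₀.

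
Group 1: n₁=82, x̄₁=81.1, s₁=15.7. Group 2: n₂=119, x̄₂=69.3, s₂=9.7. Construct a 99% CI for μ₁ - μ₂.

Difference = 11.8. SE = √(15.7²/82 + 9.7²/119) = 1.948. CI = (6.78, 16.82)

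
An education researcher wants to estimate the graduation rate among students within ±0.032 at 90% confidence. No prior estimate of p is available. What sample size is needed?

Conservative approach: use p = 0.5 (maximizes p(1-p) = 0.25). n = z²(0.25)/E² = 1.645²×0.25/0.032² = 660.7 → n = 661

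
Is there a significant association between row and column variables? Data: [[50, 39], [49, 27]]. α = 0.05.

χ² = 1.175. df = 1, critical = 3.841. Fail to reject H₀. No evidence of dependence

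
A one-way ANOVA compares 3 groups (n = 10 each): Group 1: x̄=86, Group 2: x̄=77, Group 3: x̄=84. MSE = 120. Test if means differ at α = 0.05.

Grand mean = 82.33. SS_between = 446.67, MS_between = 223.33. F = 1.861, F_crit ≈ 3.354. Fail to reject H₀.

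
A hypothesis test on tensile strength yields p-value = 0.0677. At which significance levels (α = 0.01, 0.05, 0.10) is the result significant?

p = 0.0677. Significant at: α = 0.1.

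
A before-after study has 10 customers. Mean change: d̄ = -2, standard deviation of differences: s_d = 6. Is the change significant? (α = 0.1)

t = d̄/(s_d/√n) = -2/(6/√10) = -1.054. df = 9, critical t = ±1.833. Fail to reject H₀.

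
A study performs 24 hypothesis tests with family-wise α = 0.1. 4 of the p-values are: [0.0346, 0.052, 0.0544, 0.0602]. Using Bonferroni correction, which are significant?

Bonferroni α = 0.1/24 = 0.00417. None of the given p-values are significant.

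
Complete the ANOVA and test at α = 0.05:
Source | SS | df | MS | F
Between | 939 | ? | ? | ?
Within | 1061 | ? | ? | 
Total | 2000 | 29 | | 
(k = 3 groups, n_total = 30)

df_between = 2, df_within = 27. MS_between = 469.5, MS_within = 39.3. F = 11.948, F_crit ≈ 3.354. Reject H₀.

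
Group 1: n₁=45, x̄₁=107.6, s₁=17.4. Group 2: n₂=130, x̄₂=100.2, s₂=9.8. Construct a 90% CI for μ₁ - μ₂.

Difference = 7.4. SE = √(17.4²/45 + 9.8²/130) = 2.733. CI = (2.9, 11.9)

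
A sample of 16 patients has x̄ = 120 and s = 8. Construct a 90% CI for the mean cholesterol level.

CI = x̄ ± t*(s/√n) = 120 ± 1.753(8/√16) = (116.49, 123.51)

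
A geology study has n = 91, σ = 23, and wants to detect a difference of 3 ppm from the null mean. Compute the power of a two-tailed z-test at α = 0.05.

SE = σ/√n = 23/√91 = 2.411. Non-centrality λ = d/SE = 3/2.411 = 1.244. Power ≈ Φ(λ - z_{α/2}) = Φ(1.244 - 1.96) = Φ(-0.716) = 0.237.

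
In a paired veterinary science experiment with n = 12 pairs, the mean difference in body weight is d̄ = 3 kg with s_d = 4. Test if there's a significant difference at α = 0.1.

t = d̄/(s_d/√n) = 3/(4/√12) = 2.598. df = 11, critical t = ±1.796. Reject H₀.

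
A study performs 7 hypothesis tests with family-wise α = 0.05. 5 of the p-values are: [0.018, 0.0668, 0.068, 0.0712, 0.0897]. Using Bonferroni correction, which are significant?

Bonferroni α = 0.05/7 = 0.00714. None of the given p-values are significant.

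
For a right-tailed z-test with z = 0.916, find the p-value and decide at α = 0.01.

p = P(Z > 0.916) = 1 - Φ(0.916) ≈ 0.1798. Since p ≥ 0.01, fail to reject H₀ (not significant) at α = 0.01.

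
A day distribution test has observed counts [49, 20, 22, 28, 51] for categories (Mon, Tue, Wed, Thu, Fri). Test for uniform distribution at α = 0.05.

Expected = 34 each. χ² = Σ(O-E)²/E = 26.176. df = 4, critical value = 9.488. Reject H₀.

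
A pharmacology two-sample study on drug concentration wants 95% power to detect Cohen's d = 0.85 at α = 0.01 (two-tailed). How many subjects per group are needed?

z_{α/2} = 2.576, z_β = Φ⁻¹(0.95) = 1.645. For large effect (d = 0.85): n per group = 2(z_{α/2} + z_β)²/d² = 2(2.576 + 1.645)²/0.85² = 49.3 → 50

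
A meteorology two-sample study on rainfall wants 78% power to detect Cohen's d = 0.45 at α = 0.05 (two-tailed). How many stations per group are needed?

z_{α/2} = 1.96, z_β = Φ⁻¹(0.78) = 0.772. For small effect (d = 0.45): n per group = 2(z_{α/2} + z_β)²/d² = 2(1.96 + 0.772)²/0.45² = 73.7 → 74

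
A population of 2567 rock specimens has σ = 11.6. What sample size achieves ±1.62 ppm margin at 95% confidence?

Without FPC: n₀ = (1.96×11.6/1.62)² = 196.969. With FPC: n = n₀N/(n₀+N-1) = 183.0 → n = 183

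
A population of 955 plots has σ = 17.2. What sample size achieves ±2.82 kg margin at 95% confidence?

Without FPC: n₀ = (1.96×17.2/2.82)² = 142.913. With FPC: n = n₀N/(n₀+N-1) = 124.4 → n = 125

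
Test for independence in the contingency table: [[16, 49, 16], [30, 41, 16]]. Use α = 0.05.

χ² = 4.764. df = 2, critical = 5.991. Fail to reject H₀. No evidence of dependence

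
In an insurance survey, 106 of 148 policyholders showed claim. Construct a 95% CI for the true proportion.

p̂ = 0.716. CI = p̂ ± z*√(p̂(1-p̂)/n) = (0.644, 0.789)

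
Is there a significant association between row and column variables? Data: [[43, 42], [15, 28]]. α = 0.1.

χ² = 2.842. df = 1, critical = 2.706. Reject H₀. Variables are dependent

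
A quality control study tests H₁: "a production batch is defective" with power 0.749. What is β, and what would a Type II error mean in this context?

β = 1 - power = 1 - 0.749 = 0.251. A Type II error is failing to reject H₀ when H₀ is false (false negative) — here, failing to conclude that a production batch is defective when in fact it is true. Consequence: shipping a defective batch — faulty products reach customers.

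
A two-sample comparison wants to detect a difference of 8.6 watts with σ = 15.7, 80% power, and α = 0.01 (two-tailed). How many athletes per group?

n per group = 2(z_α/2 + z_β)²σ²/d² = 2×(2.576 + 0.84)²×15.7²/8.6² = 77.8 → n = 78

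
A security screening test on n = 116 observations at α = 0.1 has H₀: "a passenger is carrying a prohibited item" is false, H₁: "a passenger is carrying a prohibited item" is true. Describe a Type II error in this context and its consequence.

Type II error: failing to reject H₀ when it is false — concluding that a passenger is carrying a prohibited item is not supported when in fact it is. Consequence: letting a prohibited item through — security breach.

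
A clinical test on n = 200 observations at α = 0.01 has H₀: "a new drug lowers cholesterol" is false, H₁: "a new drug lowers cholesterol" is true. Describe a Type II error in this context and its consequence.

Type II error: failing to reject H₀ when it is false — concluding that a new drug lowers cholesterol is not supported when in fact it is. Consequence: shelving an effective drug — patients miss out on a treatment that would have helped.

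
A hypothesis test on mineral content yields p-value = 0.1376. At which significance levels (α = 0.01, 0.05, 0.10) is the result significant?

p = 0.1376. Not significant at any of the given levels.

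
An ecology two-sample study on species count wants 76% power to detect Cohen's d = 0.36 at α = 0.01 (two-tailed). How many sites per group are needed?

z_{α/2} = 2.576, z_β = Φ⁻¹(0.76) = 0.706. For small effect (d = 0.36): n per group = 2(z_{α/2} + z_β)²/d² = 2(2.576 + 0.706)²/0.36² = 166.2 → 167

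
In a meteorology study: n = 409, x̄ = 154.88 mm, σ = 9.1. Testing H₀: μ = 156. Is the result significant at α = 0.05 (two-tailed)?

z = (154.88 - 156)/(9.1/√409) = -2.489. Since |z| > 1.96, significant at α = 0.05.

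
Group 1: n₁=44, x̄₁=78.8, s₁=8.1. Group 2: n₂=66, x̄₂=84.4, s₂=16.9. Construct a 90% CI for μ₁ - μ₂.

Difference = -5.6. SE = √(8.1²/44 + 16.9²/66) = 2.412. CI = (-9.57, -1.63)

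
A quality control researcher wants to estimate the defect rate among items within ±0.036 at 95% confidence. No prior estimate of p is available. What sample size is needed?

Conservative approach: use p = 0.5 (maximizes p(1-p) = 0.25). n = z²(0.25)/E² = 1.96²×0.25/0.036² = 741.05 → n = 742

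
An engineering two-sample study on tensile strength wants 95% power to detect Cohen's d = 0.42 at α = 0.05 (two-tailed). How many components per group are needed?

z_{α/2} = 1.96, z_β = Φ⁻¹(0.95) = 1.645. For small effect (d = 0.42): n per group = 2(z_{α/2} + z_β)²/d² = 2(1.96 + 1.645)²/0.42² = 147.3 → 148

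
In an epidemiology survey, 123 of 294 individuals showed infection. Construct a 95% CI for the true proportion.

p̂ = 0.418. CI = p̂ ± z*√(p̂(1-p̂)/n) = (0.362, 0.475)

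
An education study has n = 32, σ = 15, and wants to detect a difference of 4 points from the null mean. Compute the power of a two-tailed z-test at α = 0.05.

SE = σ/√n = 15/√32 = 2.652. Non-centrality λ = d/SE = 4/2.652 = 1.508. Power ≈ Φ(λ - z_{α/2}) = Φ(1.508 - 1.96) = Φ(-0.452) = 0.326.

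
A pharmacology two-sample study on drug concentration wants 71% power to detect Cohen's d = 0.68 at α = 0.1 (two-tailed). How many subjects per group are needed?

z_{α/2} = 1.645, z_β = Φ⁻¹(0.71) = 0.553. For medium effect (d = 0.68): n per group = 2(z_{α/2} + z_β)²/d² = 2(1.645 + 0.553)²/0.68² = 20.9 → 21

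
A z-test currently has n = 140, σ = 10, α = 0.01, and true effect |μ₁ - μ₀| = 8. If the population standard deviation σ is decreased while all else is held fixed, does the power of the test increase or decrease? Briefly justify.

Power increases: a smaller σ shrinks the standard error σ/√n, moving the sampling distribution under H₁ further from the critical value.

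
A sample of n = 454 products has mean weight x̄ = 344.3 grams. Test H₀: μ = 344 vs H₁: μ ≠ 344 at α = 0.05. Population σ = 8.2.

z = (x̄ - μ₀)/(σ/√n) = (344.3 - 344)/(8.2/√454) = 0.78. Critical value: ±1.96. Since |0.78| ≤ 1.96, Fail to reject H₀.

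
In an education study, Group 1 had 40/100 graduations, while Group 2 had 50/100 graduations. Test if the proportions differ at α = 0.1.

p̂₁ = 0.4, p̂₂ = 0.5, pooled p̂ = 0.45. z = -1.421. Critical: ±1.645. Fail to reject H₀.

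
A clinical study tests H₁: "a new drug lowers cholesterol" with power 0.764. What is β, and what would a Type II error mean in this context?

β = 1 - power = 1 - 0.764 = 0.236. A Type II error is failing to reject H₀ when H₀ is false (false negative) — here, failing to conclude that a new drug lowers cholesterol when in fact it is true. Consequence: shelving an effective drug — patients miss out on a treatment that would have helped.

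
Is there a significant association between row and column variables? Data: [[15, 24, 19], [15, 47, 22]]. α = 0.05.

χ² = 3.011. df = 2, critical = 5.991. Fail to reject H₀. No evidence of dependence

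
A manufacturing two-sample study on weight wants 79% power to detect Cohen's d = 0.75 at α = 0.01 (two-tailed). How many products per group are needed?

z_{α/2} = 2.576, z_β = Φ⁻¹(0.79) = 0.806. For medium effect (d = 0.75): n per group = 2(z_{α/2} + z_β)²/d² = 2(2.576 + 0.806)²/0.75² = 40.7 → 41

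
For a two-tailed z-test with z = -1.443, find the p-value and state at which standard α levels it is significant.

p = 2·P(Z > |-1.443|) = 2·(1 - Φ(1.443)) ≈ 0.149. Not significant at any standard level.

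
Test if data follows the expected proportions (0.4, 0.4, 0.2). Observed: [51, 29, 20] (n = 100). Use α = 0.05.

Expected: [40.0, 40.0, 20.0]. χ² = 6.05. df = 2, critical = 5.991. Reject H₀.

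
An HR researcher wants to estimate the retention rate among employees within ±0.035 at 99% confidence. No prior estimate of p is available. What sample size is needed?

Conservative approach: use p = 0.5 (maximizes p(1-p) = 0.25). n = z²(0.25)/E² = 2.576²×0.25/0.035² = 1354.2 → n = 1355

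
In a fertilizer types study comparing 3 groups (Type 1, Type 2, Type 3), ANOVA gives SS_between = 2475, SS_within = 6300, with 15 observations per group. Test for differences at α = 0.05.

df_between = 2, df_within = 42. F = MS_between/MS_within = 1237.5/150.0 = 8.25. F_crit ≈ 3.22. Reject H₀. At least one mean differs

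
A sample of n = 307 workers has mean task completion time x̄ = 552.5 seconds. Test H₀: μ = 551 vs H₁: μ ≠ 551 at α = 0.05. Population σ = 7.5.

z = (x̄ - μ₀)/(σ/√n) = (552.5 - 551)/(7.5/√307) = 3.504. Critical value: ±1.96. Since |3.504| > 1.96, Reject H₀.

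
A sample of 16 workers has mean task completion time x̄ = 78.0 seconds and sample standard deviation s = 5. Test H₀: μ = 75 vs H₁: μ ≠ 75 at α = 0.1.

t = (x̄ - μ₀)/(s/√n) = (78.0 - 75)/(5/√16) = 2.4. df = 15, critical t = ±1.753. Reject H₀.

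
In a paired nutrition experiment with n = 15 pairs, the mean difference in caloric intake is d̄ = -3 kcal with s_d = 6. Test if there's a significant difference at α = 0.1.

t = d̄/(s_d/√n) = -3/(6/√15) = -1.936. df = 14, critical t = ±1.761. Reject H₀.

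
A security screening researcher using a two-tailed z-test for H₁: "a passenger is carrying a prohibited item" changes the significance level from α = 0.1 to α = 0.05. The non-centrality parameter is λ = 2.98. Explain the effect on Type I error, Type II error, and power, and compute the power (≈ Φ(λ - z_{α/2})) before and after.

Decreasing α from 0.1 to 0.05:
• Type I error rate decreases (α is the Type I rate by definition).
• Critical value moves from z_{α/2} = 1.645 to 1.96, so power = Φ(λ - z_{α/2}) goes from Φ(2.98 - 1.645) = 0.909 to Φ(2.98 - 1.96) = 0.846.
• Type II error rate β = 1 - power therefore increases (0.091 → 0.154).
Appropriate when false positives are costly — here, detaining an innocent passenger — delay and inconvenience.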